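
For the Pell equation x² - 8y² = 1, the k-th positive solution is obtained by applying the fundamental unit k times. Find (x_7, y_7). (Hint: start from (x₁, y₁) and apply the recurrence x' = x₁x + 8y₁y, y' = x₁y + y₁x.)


Step 1: Find the fundamental solution (x₁, y₁) of x² - 8y² = 1.
  Expand √8 as a continued fraction. a₀ = ⌊√8⌋ = 2; iterate m_{k+1} = d_k·a_k − m_k, d_{k+1} = (8 − m_{k+1}²)/d_k, a_{k+1} = ⌊(a₀ + m_{k+1})/d_{k+1}⌋ (starting m₀ = 0, d₀ = 1), with convergents p_k = a_k·p_{k-1} + p_{k-2}, q_k = a_k·q_{k-1} + q_{k-2} (p₋₁ = 1, q₋₁ = 0):
  k = 0: a₀ = 2; p₀/q₀ = 2/1; p₀² − 8·q₀² = 4 − 8 = -4.
  k = 1: m = 2, d = 4, a = ⌊(2 + 2)/4⌋ = 1; p/q = (1·2 + 1)/(1·1 + 0) = 3/1; p² − 8·q² = 9 − 8 = 1.
  The first convergent with p² − 8·q² = 1 gives the fundamental solution (x₁, y₁) = (3, 1).
Step 2: Apply the recurrence (x_{n+1}, y_{n+1}) = (x₁x_n + 8y₁y_n, x₁y_n + y₁x_n) repeatedly.
  From (x_1, y_1) = (3, 1): x_2 = 3·3 + 8·1·1 = 17; y_2 = 3·1 + 1·3 = 6.
  From (x_2, y_2) = (17, 6): x_3 = 3·17 + 8·1·6 = 99; y_3 = 3·6 + 1·17 = 35.
  From (x_3, y_3) = (99, 35): x_4 = 3·99 + 8·1·35 = 577; y_4 = 3·35 + 1·99 = 204.
  From (x_4, y_4) = (577, 204): x_5 = 3·577 + 8·1·204 = 3363; y_5 = 3·204 + 1·577 = 1189.
  From (x_5, y_5) = (3363, 1189): x_6 = 3·3363 + 8·1·1189 = 19601; y_6 = 3·1189 + 1·3363 = 6930.
  From (x_6, y_6) = (19601, 6930): x_7 = 3·19601 + 8·1·6930 = 114243; y_7 = 3·6930 + 1·19601 = 40391.
Step 3: Verify x_7² - 8·y_7² = 13051463049 - 13051463048 = 1 (should be 1). ✓

(x_1, y_1) = (3, 1); (x_7, y_7) = (114243, 40391).


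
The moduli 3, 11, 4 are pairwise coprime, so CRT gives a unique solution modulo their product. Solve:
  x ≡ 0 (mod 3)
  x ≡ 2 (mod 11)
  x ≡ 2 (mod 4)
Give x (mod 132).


Moduli 3, 11, 4 are pairwise coprime; by CRT there is a unique solution modulo M = 3 · 11 · 4 = 132.
Solve pairwise, accumulating the modulus:
  Start with x ≡ 0 (mod 3).
  Combine with x ≡ 2 (mod 11): since gcd(3, 11) = 1, we get a unique residue mod 33.
    Write x = 0 + 3·t and substitute into x ≡ 2 (mod 11): 3·t ≡ 2 − 0 = 2 (mod 11).
    The inverse of 3 mod 11 is 4 (since 3·4 = 12 = 1·11 + 1), so t ≡ 4·2 = 8 ≡ 8 (mod 11).
    Then x = 0 + 3·8 = 24, valid modulo lcm(3, 11) = 33: x ≡ 24 (mod 33).
  Combine with x ≡ 2 (mod 4): since gcd(33, 4) = 1, we get a unique residue mod 132.
    Write x = 24 + 33·t and substitute into x ≡ 2 (mod 4): 33·t ≡ 2 − 24 = -22 (mod 4).
    Reduce coefficients mod 4: 1·t ≡ 2 (mod 4).
    So t ≡ 2 (mod 4).
    Then x = 24 + 33·2 = 90, valid modulo lcm(33, 4) = 132: x ≡ 90 (mod 132).
Verify: 90 mod 3 = 0 ✓, 90 mod 11 = 2 ✓, 90 mod 4 = 2 ✓.

x ≡ 90 (mod 132).


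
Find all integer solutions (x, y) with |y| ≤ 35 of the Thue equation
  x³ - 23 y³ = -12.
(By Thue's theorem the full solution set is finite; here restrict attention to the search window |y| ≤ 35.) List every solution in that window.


The equation is x³ - 23y³ = -12. For fixed y, x³ = 23·y³ − 12, so a solution requires the RHS to be a perfect cube.
Strategy: iterate y from -35 to 35, compute RHS = 23·y³ − 12, and check whether it is a (positive or negative) perfect cube.
Check small values of y:
  y = 0: RHS = -12 is not a perfect cube.
  y = 1: RHS = 11 is not a perfect cube.
  y = -1: RHS = -35 is not a perfect cube.
  y = 2: RHS = 172 is not a perfect cube.
  y = -2: RHS = -196 is not a perfect cube.
  y = 3: RHS = 609 is not a perfect cube.
  y = -3: RHS = -633 is not a perfect cube.
Continuing the search up to |y| = 35 finds no solutions either.
No (x, y) in the scanned range satisfies the equation.

No integer solutions with |y| ≤ 35.


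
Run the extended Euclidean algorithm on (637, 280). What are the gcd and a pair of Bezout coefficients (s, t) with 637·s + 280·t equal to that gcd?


Euclidean algorithm on (637, 280) — divide until remainder is 0:
  637 = 2 · 280 + 77
  280 = 3 · 77 + 49
  77 = 1 · 49 + 28
  49 = 1 · 28 + 21
  28 = 1 · 21 + 7
  21 = 3 · 7 + 0
gcd(637, 280) = 7.
Track Bezout coefficients alongside the remainders: start with r₀ = 637 = a·1 + b·0 (s = 1, t = 0) and r₁ = 280 = a·0 + b·1 (s = 0, t = 1); each new remainder r_{k+1} = r_{k-1} − q_k·r_k inherits s_{k+1} = s_{k-1} − q_k·s_k, t_{k+1} = t_{k-1} − q_k·t_k, so r_k = a·s_k + b·t_k at every step:
  q = 2: r = 77, s = 1 − 2·0 = 1, t = 0 − 2·1 = -2  (check: 637·1 + 280·(-2) = 77)
  q = 3: r = 49, s = 0 − 3·1 = -3, t = 1 − 3·(-2) = 7  (check: 637·(-3) + 280·7 = 49)
  q = 1: r = 28, s = 1 − 1·(-3) = 4, t = -2 − 1·7 = -9  (check: 637·4 + 280·(-9) = 28)
  q = 1: r = 21, s = -3 − 1·4 = -7, t = 7 − 1·(-9) = 16  (check: 637·(-7) + 280·16 = 21)
  q = 1: r = 7, s = 4 − 1·(-7) = 11, t = -9 − 1·16 = -25  (check: 637·11 + 280·(-25) = 7)
The row with r = 7 (the gcd) gives the Bezout coefficients s = 11, t = -25.
Result: 637 · (11) + 280 · (-25) = 7.

gcd(637, 280) = 7; s = 11, t = -25 (check: 637·11 + 280·(-25) = 7).


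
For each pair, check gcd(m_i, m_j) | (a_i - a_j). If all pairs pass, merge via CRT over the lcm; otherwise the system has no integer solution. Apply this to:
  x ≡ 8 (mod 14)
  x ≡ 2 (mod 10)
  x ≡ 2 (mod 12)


Moduli 14, 10, 12 are not pairwise coprime, so CRT works modulo lcm(m_i) when all pairwise compatibility conditions hold.
Pairwise compatibility: gcd(m_i, m_j) must divide a_i - a_j for every pair.
Merge one congruence at a time:
  Start: x ≡ 8 (mod 14).
  Combine with x ≡ 2 (mod 10): gcd(14, 10) = 2; 2 - 8 = -6, which IS divisible by 2, so compatible.
    Write x = 8 + 14·t and substitute into x ≡ 2 (mod 10): 14·t ≡ 2 − 8 = -6 (mod 10).
    Divide the congruence (and modulus) by g = 2: 7·t ≡ -3 (mod 5).
    Reduce coefficients mod 5: 2·t ≡ 2 (mod 5).
    The inverse of 2 mod 5 is 3 (since 2·3 = 6 = 1·5 + 1), so t ≡ 3·2 = 6 ≡ 1 (mod 5).
    Then x = 8 + 14·1 = 22, valid modulo lcm(14, 10) = 70: x ≡ 22 (mod 70).
  Combine with x ≡ 2 (mod 12): gcd(70, 12) = 2; 2 - 22 = -20, which IS divisible by 2, so compatible.
    Write x = 22 + 70·t and substitute into x ≡ 2 (mod 12): 70·t ≡ 2 − 22 = -20 (mod 12).
    Divide the congruence (and modulus) by g = 2: 35·t ≡ -10 (mod 6).
    Reduce coefficients mod 6: 5·t ≡ 2 (mod 6).
    The inverse of 5 mod 6 is 5 (since 5·5 = 25 = 4·6 + 1), so t ≡ 5·2 = 10 ≡ 4 (mod 6).
    Then x = 22 + 70·4 = 302, valid modulo lcm(70, 12) = 420: x ≡ 302 (mod 420).
Verify: 302 mod 14 = 8, 302 mod 10 = 2, 302 mod 12 = 2.

x ≡ 302 (mod 420).


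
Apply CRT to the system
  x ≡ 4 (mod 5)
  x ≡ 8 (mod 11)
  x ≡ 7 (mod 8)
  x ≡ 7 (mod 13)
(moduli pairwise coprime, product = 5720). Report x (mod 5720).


Product of moduli M = 5 · 11 · 8 · 13 = 5720.
Merge one congruence at a time:
  Start: x ≡ 4 (mod 5).
  Combine with x ≡ 8 (mod 11); new modulus lcm = 55.
    Write x = 4 + 5·t and substitute into x ≡ 8 (mod 11): 5·t ≡ 8 − 4 = 4 (mod 11).
    The inverse of 5 mod 11 is 9 (since 5·9 = 45 = 4·11 + 1), so t ≡ 9·4 = 36 ≡ 3 (mod 11).
    Then x = 4 + 5·3 = 19, valid modulo lcm(5, 11) = 55: x ≡ 19 (mod 55).
  Combine with x ≡ 7 (mod 8); new modulus lcm = 440.
    Write x = 19 + 55·t and substitute into x ≡ 7 (mod 8): 55·t ≡ 7 − 19 = -12 (mod 8).
    Reduce coefficients mod 8: 7·t ≡ 4 (mod 8).
    The inverse of 7 mod 8 is 7 (since 7·7 = 49 = 6·8 + 1), so t ≡ 7·4 = 28 ≡ 4 (mod 8).
    Then x = 19 + 55·4 = 239, valid modulo lcm(55, 8) = 440: x ≡ 239 (mod 440).
  Combine with x ≡ 7 (mod 13); new modulus lcm = 5720.
    Write x = 239 + 440·t and substitute into x ≡ 7 (mod 13): 440·t ≡ 7 − 239 = -232 (mod 13).
    Reduce coefficients mod 13: 11·t ≡ 2 (mod 13).
    The inverse of 11 mod 13 is 6 (since 11·6 = 66 = 5·13 + 1), so t ≡ 6·2 = 12 ≡ 12 (mod 13).
    Then x = 239 + 440·12 = 5519, valid modulo lcm(440, 13) = 5720: x ≡ 5519 (mod 5720).
Verify against each original: 5519 mod 5 = 4, 5519 mod 11 = 8, 5519 mod 8 = 7, 5519 mod 13 = 7.

x ≡ 5519 (mod 5720).


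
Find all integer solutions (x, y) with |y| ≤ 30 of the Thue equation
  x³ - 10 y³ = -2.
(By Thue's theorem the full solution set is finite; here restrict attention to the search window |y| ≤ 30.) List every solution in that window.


The equation is x³ - 10y³ = -2. For fixed y, x³ = 10·y³ − 2, so a solution requires the RHS to be a perfect cube.
Strategy: iterate y from -30 to 30, compute RHS = 10·y³ − 2, and check whether it is a (positive or negative) perfect cube.
Check small values of y:
  y = 0: RHS = -2 is not a perfect cube.
  y = 1: RHS = 8 = (2)³ ⇒ x = 2 works.
  y = -1: RHS = -12 is not a perfect cube.
  y = 2: RHS = 78 is not a perfect cube.
  y = -2: RHS = -82 is not a perfect cube.
  y = 3: RHS = 268 is not a perfect cube.
  y = -3: RHS = -272 is not a perfect cube.
Continuing the search up to |y| = 30 finds no further solutions beyond those listed.
Collected solutions: (2, 1).

Solutions (with |y| ≤ 30): (2, 1).


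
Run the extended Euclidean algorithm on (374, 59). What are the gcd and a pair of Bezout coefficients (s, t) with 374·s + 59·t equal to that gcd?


Euclidean algorithm on (374, 59) — divide until remainder is 0:
  374 = 6 · 59 + 20
  59 = 2 · 20 + 19
  20 = 1 · 19 + 1
  19 = 19 · 1 + 0
gcd(374, 59) = 1.
Track Bezout coefficients alongside the remainders: start with r₀ = 374 = a·1 + b·0 (s = 1, t = 0) and r₁ = 59 = a·0 + b·1 (s = 0, t = 1); each new remainder r_{k+1} = r_{k-1} − q_k·r_k inherits s_{k+1} = s_{k-1} − q_k·s_k, t_{k+1} = t_{k-1} − q_k·t_k, so r_k = a·s_k + b·t_k at every step:
  q = 6: r = 20, s = 1 − 6·0 = 1, t = 0 − 6·1 = -6  (check: 374·1 + 59·(-6) = 20)
  q = 2: r = 19, s = 0 − 2·1 = -2, t = 1 − 2·(-6) = 13  (check: 374·(-2) + 59·13 = 19)
  q = 1: r = 1, s = 1 − 1·(-2) = 3, t = -6 − 1·13 = -19  (check: 374·3 + 59·(-19) = 1)
The row with r = 1 (the gcd) gives the Bezout coefficients s = 3, t = -19.
Result: 374 · (3) + 59 · (-19) = 1.

gcd(374, 59) = 1; s = 3, t = -19 (check: 374·3 + 59·(-19) = 1).


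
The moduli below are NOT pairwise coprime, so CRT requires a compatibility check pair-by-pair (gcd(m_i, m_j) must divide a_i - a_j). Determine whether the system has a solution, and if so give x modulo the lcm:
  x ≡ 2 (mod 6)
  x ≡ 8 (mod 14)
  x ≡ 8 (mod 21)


Moduli 6, 14, 21 are not pairwise coprime, so CRT works modulo lcm(m_i) when all pairwise compatibility conditions hold.
Pairwise compatibility: gcd(m_i, m_j) must divide a_i - a_j for every pair.
Merge one congruence at a time:
  Start: x ≡ 2 (mod 6).
  Combine with x ≡ 8 (mod 14): gcd(6, 14) = 2; 8 - 2 = 6, which IS divisible by 2, so compatible.
    Write x = 2 + 6·t and substitute into x ≡ 8 (mod 14): 6·t ≡ 8 − 2 = 6 (mod 14).
    Divide the congruence (and modulus) by g = 2: 3·t ≡ 3 (mod 7).
    The inverse of 3 mod 7 is 5 (since 3·5 = 15 = 2·7 + 1), so t ≡ 5·3 = 15 ≡ 1 (mod 7).
    Then x = 2 + 6·1 = 8, valid modulo lcm(6, 14) = 42: x ≡ 8 (mod 42).
  Combine with x ≡ 8 (mod 21): gcd(42, 21) = 21; 8 - 8 = 0, which IS divisible by 21, so compatible.
    Write x = 8 + 42·t and substitute into x ≡ 8 (mod 21): 42·t ≡ 8 − 8 = 0 (mod 21).
    Divide the congruence (and modulus) by g = 21: 2·t ≡ 0 (mod 1).
    Modulo 1 every t works; take t = 0.
    Then x = 8 + 42·0 = 8, valid modulo lcm(42, 21) = 42: x ≡ 8 (mod 42).
Verify: 8 mod 6 = 2, 8 mod 14 = 8, 8 mod 21 = 8.

x ≡ 8 (mod 42).


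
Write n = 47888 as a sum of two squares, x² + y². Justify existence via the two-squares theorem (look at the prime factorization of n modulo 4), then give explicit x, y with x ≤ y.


Step 1: Factor n = 47888 = 2^4 · 41 · 73.
Step 2: Check the mod-4 condition on each prime factor: 2 = 2 (special); 41 ≡ 1 (mod 4), exponent 1; 73 ≡ 1 (mod 4), exponent 1.
All primes ≡ 3 (mod 4) appear to even exponent (or don't appear), so by the two-squares theorem n IS expressible as a sum of two squares.
Step 3: Build a representation. Group n = k² · m with k = 4 and m = 41 · 73 = 2993 (a product of primes ≡ 1 (mod 4)); a representation of m scales to one of n via (k·x)² + (k·y)² = k²(x² + y²). Each prime p ≡ 1 (mod 4) is itself a sum of two squares; find a² by testing p − a² for a perfect square:
  41: 41 − 1² = 40, 41 − 2² = 37, 41 − 3² = 32, 41 − 4² = 25 = 5² ⇒ 41 = 4² + 5².
  73: 73 − 1² = 72, 73 − 2² = 69, 73 − 3² = 64 = 8² ⇒ 73 = 3² + 8².
  Combine using the Brahmagupta–Fibonacci identity (a² + b²)(c² + d²) = (ac − bd)² + (ad + bc)² = (ac + bd)² + (ad − bc)²:
  41 · 73 = 2993: from (4² + 5²)(3² + 8²), take (4·3 − 5·8, 4·8 + 5·3) = (12 − 40, 32 + 15) = (-28, 47); dropping signs (only squares matter) gives (28, 47); check 28² + 47² = 784 + 2209 = 2993 ✓.
  Scale by k = 4: (4·28, 4·47) = (112, 188).
Step 4: Order so x ≤ y and verify: 112² + 188² = 12544 + 35344 = 47888 = n. ✓

n = 47888 = 112² + 188² (one valid representation with x ≤ y).


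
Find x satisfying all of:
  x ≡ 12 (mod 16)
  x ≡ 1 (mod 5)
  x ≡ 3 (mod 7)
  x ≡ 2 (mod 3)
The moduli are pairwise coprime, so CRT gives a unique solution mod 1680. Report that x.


Product of moduli M = 16 · 5 · 7 · 3 = 1680.
Merge one congruence at a time:
  Start: x ≡ 12 (mod 16).
  Combine with x ≡ 1 (mod 5); new modulus lcm = 80.
    Write x = 12 + 16·t and substitute into x ≡ 1 (mod 5): 16·t ≡ 1 − 12 = -11 (mod 5).
    Reduce coefficients mod 5: 1·t ≡ 4 (mod 5).
    So t ≡ 4 (mod 5).
    Then x = 12 + 16·4 = 76, valid modulo lcm(16, 5) = 80: x ≡ 76 (mod 80).
  Combine with x ≡ 3 (mod 7); new modulus lcm = 560.
    Write x = 76 + 80·t and substitute into x ≡ 3 (mod 7): 80·t ≡ 3 − 76 = -73 (mod 7).
    Reduce coefficients mod 7: 3·t ≡ 4 (mod 7).
    The inverse of 3 mod 7 is 5 (since 3·5 = 15 = 2·7 + 1), so t ≡ 5·4 = 20 ≡ 6 (mod 7).
    Then x = 76 + 80·6 = 556, valid modulo lcm(80, 7) = 560: x ≡ 556 (mod 560).
  Combine with x ≡ 2 (mod 3); new modulus lcm = 1680.
    Write x = 556 + 560·t and substitute into x ≡ 2 (mod 3): 560·t ≡ 2 − 556 = -554 (mod 3).
    Reduce coefficients mod 3: 2·t ≡ 1 (mod 3).
    The inverse of 2 mod 3 is 2 (since 2·2 = 4 = 1·3 + 1), so t ≡ 2·1 = 2 ≡ 2 (mod 3).
    Then x = 556 + 560·2 = 1676, valid modulo lcm(560, 3) = 1680: x ≡ 1676 (mod 1680).
Verify against each original: 1676 mod 16 = 12, 1676 mod 5 = 1, 1676 mod 7 = 3, 1676 mod 3 = 2.

x ≡ 1676 (mod 1680).


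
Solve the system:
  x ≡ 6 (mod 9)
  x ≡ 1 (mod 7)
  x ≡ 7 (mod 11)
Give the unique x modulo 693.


Moduli 9, 7, 11 are pairwise coprime; by CRT there is a unique solution modulo M = 9 · 7 · 11 = 693.
Solve pairwise, accumulating the modulus:
  Start with x ≡ 6 (mod 9).
  Combine with x ≡ 1 (mod 7): since gcd(9, 7) = 1, we get a unique residue mod 63.
    Write x = 6 + 9·t and substitute into x ≡ 1 (mod 7): 9·t ≡ 1 − 6 = -5 (mod 7).
    Reduce coefficients mod 7: 2·t ≡ 2 (mod 7).
    The inverse of 2 mod 7 is 4 (since 2·4 = 8 = 1·7 + 1), so t ≡ 4·2 = 8 ≡ 1 (mod 7).
    Then x = 6 + 9·1 = 15, valid modulo lcm(9, 7) = 63: x ≡ 15 (mod 63).
  Combine with x ≡ 7 (mod 11): since gcd(63, 11) = 1, we get a unique residue mod 693.
    Write x = 15 + 63·t and substitute into x ≡ 7 (mod 11): 63·t ≡ 7 − 15 = -8 (mod 11).
    Reduce coefficients mod 11: 8·t ≡ 3 (mod 11).
    The inverse of 8 mod 11 is 7 (since 8·7 = 56 = 5·11 + 1), so t ≡ 7·3 = 21 ≡ 10 (mod 11).
    Then x = 15 + 63·10 = 645, valid modulo lcm(63, 11) = 693: x ≡ 645 (mod 693).
Verify: 645 mod 9 = 6 ✓, 645 mod 7 = 1 ✓, 645 mod 11 = 7 ✓.

x ≡ 645 (mod 693).


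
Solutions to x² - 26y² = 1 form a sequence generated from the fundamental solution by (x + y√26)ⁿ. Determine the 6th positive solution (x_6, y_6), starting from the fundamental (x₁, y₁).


Step 1: Find the fundamental solution (x₁, y₁) of x² - 26y² = 1.
  Expand √26 as a continued fraction. a₀ = ⌊√26⌋ = 5; iterate m_{k+1} = d_k·a_k − m_k, d_{k+1} = (26 − m_{k+1}²)/d_k, a_{k+1} = ⌊(a₀ + m_{k+1})/d_{k+1}⌋ (starting m₀ = 0, d₀ = 1), with convergents p_k = a_k·p_{k-1} + p_{k-2}, q_k = a_k·q_{k-1} + q_{k-2} (p₋₁ = 1, q₋₁ = 0):
  k = 0: a₀ = 5; p₀/q₀ = 5/1; p₀² − 26·q₀² = 25 − 26 = -1.
  k = 1: m = 5, d = 1, a = ⌊(5 + 5)/1⌋ = 10; p/q = (10·5 + 1)/(10·1 + 0) = 51/10; p² − 26·q² = 2601 − 2600 = 1.
  The first convergent with p² − 26·q² = 1 gives the fundamental solution (x₁, y₁) = (51, 10).
Step 2: Apply the recurrence (x_{n+1}, y_{n+1}) = (x₁x_n + 26y₁y_n, x₁y_n + y₁x_n) repeatedly.
  From (x_1, y_1) = (51, 10): x_2 = 51·51 + 26·10·10 = 5201; y_2 = 51·10 + 10·51 = 1020.
  From (x_2, y_2) = (5201, 1020): x_3 = 51·5201 + 26·10·1020 = 530451; y_3 = 51·1020 + 10·5201 = 104030.
  From (x_3, y_3) = (530451, 104030): x_4 = 51·530451 + 26·10·104030 = 54100801; y_4 = 51·104030 + 10·530451 = 10610040.
  From (x_4, y_4) = (54100801, 10610040): x_5 = 51·54100801 + 26·10·10610040 = 5517751251; y_5 = 51·10610040 + 10·54100801 = 1082120050.
  From (x_5, y_5) = (5517751251, 1082120050): x_6 = 51·5517751251 + 26·10·1082120050 = 562756526801; y_6 = 51·1082120050 + 10·5517751251 = 110365635060.
Step 3: Verify x_6² - 26·y_6² = 316694908457124631293601 - 316694908457124631293600 = 1 (should be 1). ✓

(x_1, y_1) = (51, 10); (x_6, y_6) = (562756526801, 110365635060).


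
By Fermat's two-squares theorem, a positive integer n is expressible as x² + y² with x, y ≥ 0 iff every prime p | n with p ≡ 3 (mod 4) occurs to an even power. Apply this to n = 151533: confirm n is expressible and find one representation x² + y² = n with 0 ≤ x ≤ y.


Step 1: Factor n = 151533 = 3^2 · 113 · 149.
Step 2: Check the mod-4 condition on each prime factor: 3 ≡ 3 (mod 4), exponent 2 (must be even); 113 ≡ 1 (mod 4), exponent 1; 149 ≡ 1 (mod 4), exponent 1.
All primes ≡ 3 (mod 4) appear to even exponent (or don't appear), so by the two-squares theorem n IS expressible as a sum of two squares.
Step 3: Build a representation. Group n = k² · m with k = 3 and m = 113 · 149 = 16837 (a product of primes ≡ 1 (mod 4)); a representation of m scales to one of n via (k·x)² + (k·y)² = k²(x² + y²). Each prime p ≡ 1 (mod 4) is itself a sum of two squares; find a² by testing p − a² for a perfect square:
  113: 113 − 1² = 112, 113 − 2² = 109, 113 − 3² = 104, 113 − 4² = 97, 113 − 5² = 88, 113 − 6² = 77, 113 − 7² = 64 = 8² ⇒ 113 = 7² + 8².
  149: 149 − 1² = 148, 149 − 2² = 145, 149 − 3² = 140, 149 − 4² = 133, 149 − 5² = 124, 149 − 6² = 113, 149 − 7² = 100 = 10² ⇒ 149 = 7² + 10².
  Combine using the Brahmagupta–Fibonacci identity (a² + b²)(c² + d²) = (ac − bd)² + (ad + bc)² = (ac + bd)² + (ad − bc)²:
  113 · 149 = 16837: from (7² + 8²)(7² + 10²), take (7·7 − 8·10, 7·10 + 8·7) = (49 − 80, 70 + 56) = (-31, 126); dropping signs (only squares matter) gives (31, 126); check 31² + 126² = 961 + 15876 = 16837 ✓.
  Scale by k = 3: (3·31, 3·126) = (93, 378).
Step 4: Order so x ≤ y and verify: 93² + 378² = 8649 + 142884 = 151533 = n. ✓

n = 151533 = 93² + 378² (one valid representation with x ≤ y).


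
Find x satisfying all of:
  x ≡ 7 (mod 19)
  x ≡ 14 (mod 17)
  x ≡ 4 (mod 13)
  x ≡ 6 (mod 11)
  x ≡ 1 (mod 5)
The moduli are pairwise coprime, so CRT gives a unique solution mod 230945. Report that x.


Product of moduli M = 19 · 17 · 13 · 11 · 5 = 230945.
Merge one congruence at a time:
  Start: x ≡ 7 (mod 19).
  Combine with x ≡ 14 (mod 17); new modulus lcm = 323.
    Write x = 7 + 19·t and substitute into x ≡ 14 (mod 17): 19·t ≡ 14 − 7 = 7 (mod 17).
    Reduce coefficients mod 17: 2·t ≡ 7 (mod 17).
    The inverse of 2 mod 17 is 9 (since 2·9 = 18 = 1·17 + 1), so t ≡ 9·7 = 63 ≡ 12 (mod 17).
    Then x = 7 + 19·12 = 235, valid modulo lcm(19, 17) = 323: x ≡ 235 (mod 323).
  Combine with x ≡ 4 (mod 13); new modulus lcm = 4199.
    Write x = 235 + 323·t and substitute into x ≡ 4 (mod 13): 323·t ≡ 4 − 235 = -231 (mod 13).
    Reduce coefficients mod 13: 11·t ≡ 3 (mod 13).
    The inverse of 11 mod 13 is 6 (since 11·6 = 66 = 5·13 + 1), so t ≡ 6·3 = 18 ≡ 5 (mod 13).
    Then x = 235 + 323·5 = 1850, valid modulo lcm(323, 13) = 4199: x ≡ 1850 (mod 4199).
  Combine with x ≡ 6 (mod 11); new modulus lcm = 46189.
    Write x = 1850 + 4199·t and substitute into x ≡ 6 (mod 11): 4199·t ≡ 6 − 1850 = -1844 (mod 11).
    Reduce coefficients mod 11: 8·t ≡ 4 (mod 11).
    The inverse of 8 mod 11 is 7 (since 8·7 = 56 = 5·11 + 1), so t ≡ 7·4 = 28 ≡ 6 (mod 11).
    Then x = 1850 + 4199·6 = 27044, valid modulo lcm(4199, 11) = 46189: x ≡ 27044 (mod 46189).
  Combine with x ≡ 1 (mod 5); new modulus lcm = 230945.
    Write x = 27044 + 46189·t and substitute into x ≡ 1 (mod 5): 46189·t ≡ 1 − 27044 = -27043 (mod 5).
    Reduce coefficients mod 5: 4·t ≡ 2 (mod 5).
    The inverse of 4 mod 5 is 4 (since 4·4 = 16 = 3·5 + 1), so t ≡ 4·2 = 8 ≡ 3 (mod 5).
    Then x = 27044 + 46189·3 = 165611, valid modulo lcm(46189, 5) = 230945: x ≡ 165611 (mod 230945).
Verify against each original: 165611 mod 19 = 7, 165611 mod 17 = 14, 165611 mod 13 = 4, 165611 mod 11 = 6, 165611 mod 5 = 1.

x ≡ 165611 (mod 230945).


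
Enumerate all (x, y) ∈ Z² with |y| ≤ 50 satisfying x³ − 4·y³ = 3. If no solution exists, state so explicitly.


The equation is x³ - 4y³ = 3. For fixed y, x³ = 4·y³ + 3, so a solution requires the RHS to be a perfect cube.
Strategy: iterate y from -50 to 50, compute RHS = 4·y³ + 3, and check whether it is a (positive or negative) perfect cube.
Check small values of y:
  y = 0: RHS = 3 is not a perfect cube.
  y = 1: RHS = 7 is not a perfect cube.
  y = -1: RHS = -1 = (-1)³ ⇒ x = -1 works.
  y = 2: RHS = 35 is not a perfect cube.
  y = -2: RHS = -29 is not a perfect cube.
  y = 3: RHS = 111 is not a perfect cube.
  y = -3: RHS = -105 is not a perfect cube.
Continuing the search up to |y| = 50 finds no further solutions beyond those listed.
Collected solutions: (-1, -1).

Solutions (with |y| ≤ 50): (-1, -1).


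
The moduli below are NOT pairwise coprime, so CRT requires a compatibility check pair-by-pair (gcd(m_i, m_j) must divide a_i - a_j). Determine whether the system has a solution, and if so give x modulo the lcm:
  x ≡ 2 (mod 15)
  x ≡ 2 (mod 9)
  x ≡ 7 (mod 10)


Moduli 15, 9, 10 are not pairwise coprime, so CRT works modulo lcm(m_i) when all pairwise compatibility conditions hold.
Pairwise compatibility: gcd(m_i, m_j) must divide a_i - a_j for every pair.
Merge one congruence at a time:
  Start: x ≡ 2 (mod 15).
  Combine with x ≡ 2 (mod 9): gcd(15, 9) = 3; 2 - 2 = 0, which IS divisible by 3, so compatible.
    Write x = 2 + 15·t and substitute into x ≡ 2 (mod 9): 15·t ≡ 2 − 2 = 0 (mod 9).
    Divide the congruence (and modulus) by g = 3: 5·t ≡ 0 (mod 3).
    Reduce coefficients mod 3: 2·t ≡ 0 (mod 3).
    The inverse of 2 mod 3 is 2 (since 2·2 = 4 = 1·3 + 1), so t ≡ 2·0 = 0 ≡ 0 (mod 3).
    Then x = 2 + 15·0 = 2, valid modulo lcm(15, 9) = 45: x ≡ 2 (mod 45).
  Combine with x ≡ 7 (mod 10): gcd(45, 10) = 5; 7 - 2 = 5, which IS divisible by 5, so compatible.
    Write x = 2 + 45·t and substitute into x ≡ 7 (mod 10): 45·t ≡ 7 − 2 = 5 (mod 10).
    Divide the congruence (and modulus) by g = 5: 9·t ≡ 1 (mod 2).
    Reduce coefficients mod 2: 1·t ≡ 1 (mod 2).
    So t ≡ 1 (mod 2).
    Then x = 2 + 45·1 = 47, valid modulo lcm(45, 10) = 90: x ≡ 47 (mod 90).
Verify: 47 mod 15 = 2, 47 mod 9 = 2, 47 mod 10 = 7.

x ≡ 47 (mod 90).


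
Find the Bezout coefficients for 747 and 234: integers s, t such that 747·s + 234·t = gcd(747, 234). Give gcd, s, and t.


Euclidean algorithm on (747, 234) — divide until remainder is 0:
  747 = 3 · 234 + 45
  234 = 5 · 45 + 9
  45 = 5 · 9 + 0
gcd(747, 234) = 9.
Track Bezout coefficients alongside the remainders: start with r₀ = 747 = a·1 + b·0 (s = 1, t = 0) and r₁ = 234 = a·0 + b·1 (s = 0, t = 1); each new remainder r_{k+1} = r_{k-1} − q_k·r_k inherits s_{k+1} = s_{k-1} − q_k·s_k, t_{k+1} = t_{k-1} − q_k·t_k, so r_k = a·s_k + b·t_k at every step:
  q = 3: r = 45, s = 1 − 3·0 = 1, t = 0 − 3·1 = -3  (check: 747·1 + 234·(-3) = 45)
  q = 5: r = 9, s = 0 − 5·1 = -5, t = 1 − 5·(-3) = 16  (check: 747·(-5) + 234·16 = 9)
The row with r = 9 (the gcd) gives the Bezout coefficients s = -5, t = 16.
Result: 747 · (-5) + 234 · (16) = 9.

gcd(747, 234) = 9; s = -5, t = 16 (check: 747·(-5) + 234·16 = 9).


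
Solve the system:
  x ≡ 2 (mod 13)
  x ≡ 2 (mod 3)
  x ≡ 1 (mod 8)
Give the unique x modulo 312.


Moduli 13, 3, 8 are pairwise coprime; by CRT there is a unique solution modulo M = 13 · 3 · 8 = 312.
Solve pairwise, accumulating the modulus:
  Start with x ≡ 2 (mod 13).
  Combine with x ≡ 2 (mod 3): since gcd(13, 3) = 1, we get a unique residue mod 39.
    Write x = 2 + 13·t and substitute into x ≡ 2 (mod 3): 13·t ≡ 2 − 2 = 0 (mod 3).
    Reduce coefficients mod 3: 1·t ≡ 0 (mod 3).
    So t ≡ 0 (mod 3).
    Then x = 2 + 13·0 = 2, valid modulo lcm(13, 3) = 39: x ≡ 2 (mod 39).
  Combine with x ≡ 1 (mod 8): since gcd(39, 8) = 1, we get a unique residue mod 312.
    Write x = 2 + 39·t and substitute into x ≡ 1 (mod 8): 39·t ≡ 1 − 2 = -1 (mod 8).
    Reduce coefficients mod 8: 7·t ≡ 7 (mod 8).
    The inverse of 7 mod 8 is 7 (since 7·7 = 49 = 6·8 + 1), so t ≡ 7·7 = 49 ≡ 1 (mod 8).
    Then x = 2 + 39·1 = 41, valid modulo lcm(39, 8) = 312: x ≡ 41 (mod 312).
Verify: 41 mod 13 = 2 ✓, 41 mod 3 = 2 ✓, 41 mod 8 = 1 ✓.

x ≡ 41 (mod 312).


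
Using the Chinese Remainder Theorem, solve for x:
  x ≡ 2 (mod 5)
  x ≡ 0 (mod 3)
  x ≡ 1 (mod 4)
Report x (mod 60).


Moduli 5, 3, 4 are pairwise coprime; by CRT there is a unique solution modulo M = 5 · 3 · 4 = 60.
Solve pairwise, accumulating the modulus:
  Start with x ≡ 2 (mod 5).
  Combine with x ≡ 0 (mod 3): since gcd(5, 3) = 1, we get a unique residue mod 15.
    Write x = 2 + 5·t and substitute into x ≡ 0 (mod 3): 5·t ≡ 0 − 2 = -2 (mod 3).
    Reduce coefficients mod 3: 2·t ≡ 1 (mod 3).
    The inverse of 2 mod 3 is 2 (since 2·2 = 4 = 1·3 + 1), so t ≡ 2·1 = 2 ≡ 2 (mod 3).
    Then x = 2 + 5·2 = 12, valid modulo lcm(5, 3) = 15: x ≡ 12 (mod 15).
  Combine with x ≡ 1 (mod 4): since gcd(15, 4) = 1, we get a unique residue mod 60.
    Write x = 12 + 15·t and substitute into x ≡ 1 (mod 4): 15·t ≡ 1 − 12 = -11 (mod 4).
    Reduce coefficients mod 4: 3·t ≡ 1 (mod 4).
    The inverse of 3 mod 4 is 3 (since 3·3 = 9 = 2·4 + 1), so t ≡ 3·1 = 3 ≡ 3 (mod 4).
    Then x = 12 + 15·3 = 57, valid modulo lcm(15, 4) = 60: x ≡ 57 (mod 60).
Verify: 57 mod 5 = 2 ✓, 57 mod 3 = 0 ✓, 57 mod 4 = 1 ✓.

x ≡ 57 (mod 60).


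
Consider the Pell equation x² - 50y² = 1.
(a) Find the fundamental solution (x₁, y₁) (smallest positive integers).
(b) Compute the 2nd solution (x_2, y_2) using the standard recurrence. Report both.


Step 1: Find the fundamental solution (x₁, y₁) of x² - 50y² = 1.
  Expand √50 as a continued fraction. a₀ = ⌊√50⌋ = 7; iterate m_{k+1} = d_k·a_k − m_k, d_{k+1} = (50 − m_{k+1}²)/d_k, a_{k+1} = ⌊(a₀ + m_{k+1})/d_{k+1}⌋ (starting m₀ = 0, d₀ = 1), with convergents p_k = a_k·p_{k-1} + p_{k-2}, q_k = a_k·q_{k-1} + q_{k-2} (p₋₁ = 1, q₋₁ = 0):
  k = 0: a₀ = 7; p₀/q₀ = 7/1; p₀² − 50·q₀² = 49 − 50 = -1.
  k = 1: m = 7, d = 1, a = ⌊(7 + 7)/1⌋ = 14; p/q = (14·7 + 1)/(14·1 + 0) = 99/14; p² − 50·q² = 9801 − 9800 = 1.
  The first convergent with p² − 50·q² = 1 gives the fundamental solution (x₁, y₁) = (99, 14).
Step 2: Apply the recurrence (x_{n+1}, y_{n+1}) = (x₁x_n + 50y₁y_n, x₁y_n + y₁x_n) repeatedly.
  From (x_1, y_1) = (99, 14): x_2 = 99·99 + 50·14·14 = 19601; y_2 = 99·14 + 14·99 = 2772.
Step 3: Verify x_2² - 50·y_2² = 384199201 - 384199200 = 1 (should be 1). ✓

(x_1, y_1) = (99, 14); (x_2, y_2) = (19601, 2772).


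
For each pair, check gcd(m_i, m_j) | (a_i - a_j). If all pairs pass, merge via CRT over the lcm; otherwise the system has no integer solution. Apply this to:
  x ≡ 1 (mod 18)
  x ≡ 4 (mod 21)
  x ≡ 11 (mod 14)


Moduli 18, 21, 14 are not pairwise coprime, so CRT works modulo lcm(m_i) when all pairwise compatibility conditions hold.
Pairwise compatibility: gcd(m_i, m_j) must divide a_i - a_j for every pair.
Merge one congruence at a time:
  Start: x ≡ 1 (mod 18).
  Combine with x ≡ 4 (mod 21): gcd(18, 21) = 3; 4 - 1 = 3, which IS divisible by 3, so compatible.
    Write x = 1 + 18·t and substitute into x ≡ 4 (mod 21): 18·t ≡ 4 − 1 = 3 (mod 21).
    Divide the congruence (and modulus) by g = 3: 6·t ≡ 1 (mod 7).
    The inverse of 6 mod 7 is 6 (since 6·6 = 36 = 5·7 + 1), so t ≡ 6·1 = 6 ≡ 6 (mod 7).
    Then x = 1 + 18·6 = 109, valid modulo lcm(18, 21) = 126: x ≡ 109 (mod 126).
  Combine with x ≡ 11 (mod 14): gcd(126, 14) = 14; 11 - 109 = -98, which IS divisible by 14, so compatible.
    Write x = 109 + 126·t and substitute into x ≡ 11 (mod 14): 126·t ≡ 11 − 109 = -98 (mod 14).
    Divide the congruence (and modulus) by g = 14: 9·t ≡ -7 (mod 1).
    Modulo 1 every t works; take t = 0.
    Then x = 109 + 126·0 = 109, valid modulo lcm(126, 14) = 126: x ≡ 109 (mod 126).
Verify: 109 mod 18 = 1, 109 mod 21 = 4, 109 mod 14 = 11.

x ≡ 109 (mod 126).


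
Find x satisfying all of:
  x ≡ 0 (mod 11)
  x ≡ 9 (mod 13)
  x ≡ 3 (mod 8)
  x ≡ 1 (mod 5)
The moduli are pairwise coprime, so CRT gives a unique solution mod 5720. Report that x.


Product of moduli M = 11 · 13 · 8 · 5 = 5720.
Merge one congruence at a time:
  Start: x ≡ 0 (mod 11).
  Combine with x ≡ 9 (mod 13); new modulus lcm = 143.
    Write x = 0 + 11·t and substitute into x ≡ 9 (mod 13): 11·t ≡ 9 − 0 = 9 (mod 13).
    The inverse of 11 mod 13 is 6 (since 11·6 = 66 = 5·13 + 1), so t ≡ 6·9 = 54 ≡ 2 (mod 13).
    Then x = 0 + 11·2 = 22, valid modulo lcm(11, 13) = 143: x ≡ 22 (mod 143).
  Combine with x ≡ 3 (mod 8); new modulus lcm = 1144.
    Write x = 22 + 143·t and substitute into x ≡ 3 (mod 8): 143·t ≡ 3 − 22 = -19 (mod 8).
    Reduce coefficients mod 8: 7·t ≡ 5 (mod 8).
    The inverse of 7 mod 8 is 7 (since 7·7 = 49 = 6·8 + 1), so t ≡ 7·5 = 35 ≡ 3 (mod 8).
    Then x = 22 + 143·3 = 451, valid modulo lcm(143, 8) = 1144: x ≡ 451 (mod 1144).
  Combine with x ≡ 1 (mod 5); new modulus lcm = 5720.
    Write x = 451 + 1144·t and substitute into x ≡ 1 (mod 5): 1144·t ≡ 1 − 451 = -450 (mod 5).
    Reduce coefficients mod 5: 4·t ≡ 0 (mod 5).
    The inverse of 4 mod 5 is 4 (since 4·4 = 16 = 3·5 + 1), so t ≡ 4·0 = 0 ≡ 0 (mod 5).
    Then x = 451 + 1144·0 = 451, valid modulo lcm(1144, 5) = 5720: x ≡ 451 (mod 5720).
Verify against each original: 451 mod 11 = 0, 451 mod 13 = 9, 451 mod 8 = 3, 451 mod 5 = 1.

x ≡ 451 (mod 5720).


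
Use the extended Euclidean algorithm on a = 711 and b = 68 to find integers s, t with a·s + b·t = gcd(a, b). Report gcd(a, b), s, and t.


Euclidean algorithm on (711, 68) — divide until remainder is 0:
  711 = 10 · 68 + 31
  68 = 2 · 31 + 6
  31 = 5 · 6 + 1
  6 = 6 · 1 + 0
gcd(711, 68) = 1.
Track Bezout coefficients alongside the remainders: start with r₀ = 711 = a·1 + b·0 (s = 1, t = 0) and r₁ = 68 = a·0 + b·1 (s = 0, t = 1); each new remainder r_{k+1} = r_{k-1} − q_k·r_k inherits s_{k+1} = s_{k-1} − q_k·s_k, t_{k+1} = t_{k-1} − q_k·t_k, so r_k = a·s_k + b·t_k at every step:
  q = 10: r = 31, s = 1 − 10·0 = 1, t = 0 − 10·1 = -10  (check: 711·1 + 68·(-10) = 31)
  q = 2: r = 6, s = 0 − 2·1 = -2, t = 1 − 2·(-10) = 21  (check: 711·(-2) + 68·21 = 6)
  q = 5: r = 1, s = 1 − 5·(-2) = 11, t = -10 − 5·21 = -115  (check: 711·11 + 68·(-115) = 1)
The row with r = 1 (the gcd) gives the Bezout coefficients s = 11, t = -115.
Result: 711 · (11) + 68 · (-115) = 1.

gcd(711, 68) = 1; s = 11, t = -115 (check: 711·11 + 68·(-115) = 1).


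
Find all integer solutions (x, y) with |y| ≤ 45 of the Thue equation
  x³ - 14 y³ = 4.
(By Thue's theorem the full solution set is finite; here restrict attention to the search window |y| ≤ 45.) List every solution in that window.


The equation is x³ - 14y³ = 4. For fixed y, x³ = 14·y³ + 4, so a solution requires the RHS to be a perfect cube.
Strategy: iterate y from -45 to 45, compute RHS = 14·y³ + 4, and check whether it is a (positive or negative) perfect cube.
Check small values of y:
  y = 0: RHS = 4 is not a perfect cube.
  y = 1: RHS = 18 is not a perfect cube.
  y = -1: RHS = -10 is not a perfect cube.
  y = 2: RHS = 116 is not a perfect cube.
  y = -2: RHS = -108 is not a perfect cube.
  y = 3: RHS = 382 is not a perfect cube.
  y = -3: RHS = -374 is not a perfect cube.
Continuing the search up to |y| = 45 finds no solutions either.
No (x, y) in the scanned range satisfies the equation.

No integer solutions with |y| ≤ 45.


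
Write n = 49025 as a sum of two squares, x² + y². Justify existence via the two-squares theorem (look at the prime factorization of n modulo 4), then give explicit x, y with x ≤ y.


Step 1: Factor n = 49025 = 5^2 · 37 · 53.
Step 2: Check the mod-4 condition on each prime factor: 5 ≡ 1 (mod 4), exponent 2; 37 ≡ 1 (mod 4), exponent 1; 53 ≡ 1 (mod 4), exponent 1.
All primes ≡ 3 (mod 4) appear to even exponent (or don't appear), so by the two-squares theorem n IS expressible as a sum of two squares.
Step 3: Build a representation. Group n = k² · m with k = 5 and m = 37 · 53 = 1961 (a product of primes ≡ 1 (mod 4)); a representation of m scales to one of n via (k·x)² + (k·y)² = k²(x² + y²). Each prime p ≡ 1 (mod 4) is itself a sum of two squares; find a² by testing p − a² for a perfect square:
  37: 37 − 1² = 36 = 6² ⇒ 37 = 1² + 6².
  53: 53 − 1² = 52, 53 − 2² = 49 = 7² ⇒ 53 = 2² + 7².
  Combine using the Brahmagupta–Fibonacci identity (a² + b²)(c² + d²) = (ac − bd)² + (ad + bc)² = (ac + bd)² + (ad − bc)²:
  37 · 53 = 1961: from (1² + 6²)(2² + 7²), take (1·2 − 6·7, 1·7 + 6·2) = (2 − 42, 7 + 12) = (-40, 19); dropping signs (only squares matter) gives (40, 19); check 40² + 19² = 1600 + 361 = 1961 ✓.
  Scale by k = 5: (5·40, 5·19) = (200, 95).
Step 4: Order so x ≤ y and verify: 95² + 200² = 9025 + 40000 = 49025 = n. ✓

n = 49025 = 95² + 200² (one valid representation with x ≤ y).


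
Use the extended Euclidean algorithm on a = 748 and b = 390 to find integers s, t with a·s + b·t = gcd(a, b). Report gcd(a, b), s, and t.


Euclidean algorithm on (748, 390) — divide until remainder is 0:
  748 = 1 · 390 + 358
  390 = 1 · 358 + 32
  358 = 11 · 32 + 6
  32 = 5 · 6 + 2
  6 = 3 · 2 + 0
gcd(748, 390) = 2.
Track Bezout coefficients alongside the remainders: start with r₀ = 748 = a·1 + b·0 (s = 1, t = 0) and r₁ = 390 = a·0 + b·1 (s = 0, t = 1); each new remainder r_{k+1} = r_{k-1} − q_k·r_k inherits s_{k+1} = s_{k-1} − q_k·s_k, t_{k+1} = t_{k-1} − q_k·t_k, so r_k = a·s_k + b·t_k at every step:
  q = 1: r = 358, s = 1 − 1·0 = 1, t = 0 − 1·1 = -1  (check: 748·1 + 390·(-1) = 358)
  q = 1: r = 32, s = 0 − 1·1 = -1, t = 1 − 1·(-1) = 2  (check: 748·(-1) + 390·2 = 32)
  q = 11: r = 6, s = 1 − 11·(-1) = 12, t = -1 − 11·2 = -23  (check: 748·12 + 390·(-23) = 6)
  q = 5: r = 2, s = -1 − 5·12 = -61, t = 2 − 5·(-23) = 117  (check: 748·(-61) + 390·117 = 2)
The row with r = 2 (the gcd) gives the Bezout coefficients s = -61, t = 117.
Result: 748 · (-61) + 390 · (117) = 2.

gcd(748, 390) = 2; s = -61, t = 117 (check: 748·(-61) + 390·117 = 2).


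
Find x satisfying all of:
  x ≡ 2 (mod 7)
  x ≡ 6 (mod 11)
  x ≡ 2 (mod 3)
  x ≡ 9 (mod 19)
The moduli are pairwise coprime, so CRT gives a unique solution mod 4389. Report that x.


Product of moduli M = 7 · 11 · 3 · 19 = 4389.
Merge one congruence at a time:
  Start: x ≡ 2 (mod 7).
  Combine with x ≡ 6 (mod 11); new modulus lcm = 77.
    Write x = 2 + 7·t and substitute into x ≡ 6 (mod 11): 7·t ≡ 6 − 2 = 4 (mod 11).
    The inverse of 7 mod 11 is 8 (since 7·8 = 56 = 5·11 + 1), so t ≡ 8·4 = 32 ≡ 10 (mod 11).
    Then x = 2 + 7·10 = 72, valid modulo lcm(7, 11) = 77: x ≡ 72 (mod 77).
  Combine with x ≡ 2 (mod 3); new modulus lcm = 231.
    Write x = 72 + 77·t and substitute into x ≡ 2 (mod 3): 77·t ≡ 2 − 72 = -70 (mod 3).
    Reduce coefficients mod 3: 2·t ≡ 2 (mod 3).
    The inverse of 2 mod 3 is 2 (since 2·2 = 4 = 1·3 + 1), so t ≡ 2·2 = 4 ≡ 1 (mod 3).
    Then x = 72 + 77·1 = 149, valid modulo lcm(77, 3) = 231: x ≡ 149 (mod 231).
  Combine with x ≡ 9 (mod 19); new modulus lcm = 4389.
    Write x = 149 + 231·t and substitute into x ≡ 9 (mod 19): 231·t ≡ 9 − 149 = -140 (mod 19).
    Reduce coefficients mod 19: 3·t ≡ 12 (mod 19).
    The inverse of 3 mod 19 is 13 (since 3·13 = 39 = 2·19 + 1), so t ≡ 13·12 = 156 ≡ 4 (mod 19).
    Then x = 149 + 231·4 = 1073, valid modulo lcm(231, 19) = 4389: x ≡ 1073 (mod 4389).
Verify against each original: 1073 mod 7 = 2, 1073 mod 11 = 6, 1073 mod 3 = 2, 1073 mod 19 = 9.

x ≡ 1073 (mod 4389).


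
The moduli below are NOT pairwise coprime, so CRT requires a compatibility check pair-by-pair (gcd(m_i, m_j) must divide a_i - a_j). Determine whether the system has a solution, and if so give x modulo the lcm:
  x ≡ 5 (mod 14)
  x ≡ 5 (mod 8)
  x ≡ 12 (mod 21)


Moduli 14, 8, 21 are not pairwise coprime, so CRT works modulo lcm(m_i) when all pairwise compatibility conditions hold.
Pairwise compatibility: gcd(m_i, m_j) must divide a_i - a_j for every pair.
Merge one congruence at a time:
  Start: x ≡ 5 (mod 14).
  Combine with x ≡ 5 (mod 8): gcd(14, 8) = 2; 5 - 5 = 0, which IS divisible by 2, so compatible.
    Write x = 5 + 14·t and substitute into x ≡ 5 (mod 8): 14·t ≡ 5 − 5 = 0 (mod 8).
    Divide the congruence (and modulus) by g = 2: 7·t ≡ 0 (mod 4).
    Reduce coefficients mod 4: 3·t ≡ 0 (mod 4).
    The inverse of 3 mod 4 is 3 (since 3·3 = 9 = 2·4 + 1), so t ≡ 3·0 = 0 ≡ 0 (mod 4).
    Then x = 5 + 14·0 = 5, valid modulo lcm(14, 8) = 56: x ≡ 5 (mod 56).
  Combine with x ≡ 12 (mod 21): gcd(56, 21) = 7; 12 - 5 = 7, which IS divisible by 7, so compatible.
    Write x = 5 + 56·t and substitute into x ≡ 12 (mod 21): 56·t ≡ 12 − 5 = 7 (mod 21).
    Divide the congruence (and modulus) by g = 7: 8·t ≡ 1 (mod 3).
    Reduce coefficients mod 3: 2·t ≡ 1 (mod 3).
    The inverse of 2 mod 3 is 2 (since 2·2 = 4 = 1·3 + 1), so t ≡ 2·1 = 2 ≡ 2 (mod 3).
    Then x = 5 + 56·2 = 117, valid modulo lcm(56, 21) = 168: x ≡ 117 (mod 168).
Verify: 117 mod 14 = 5, 117 mod 8 = 5, 117 mod 21 = 12.

x ≡ 117 (mod 168).


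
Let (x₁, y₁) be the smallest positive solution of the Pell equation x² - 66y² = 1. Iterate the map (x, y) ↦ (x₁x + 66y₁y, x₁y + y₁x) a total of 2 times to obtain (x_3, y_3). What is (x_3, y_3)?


Step 1: Find the fundamental solution (x₁, y₁) of x² - 66y² = 1.
  Expand √66 as a continued fraction. a₀ = ⌊√66⌋ = 8; iterate m_{k+1} = d_k·a_k − m_k, d_{k+1} = (66 − m_{k+1}²)/d_k, a_{k+1} = ⌊(a₀ + m_{k+1})/d_{k+1}⌋ (starting m₀ = 0, d₀ = 1), with convergents p_k = a_k·p_{k-1} + p_{k-2}, q_k = a_k·q_{k-1} + q_{k-2} (p₋₁ = 1, q₋₁ = 0):
  k = 0: a₀ = 8; p₀/q₀ = 8/1; p₀² − 66·q₀² = 64 − 66 = -2.
  k = 1: m = 8, d = 2, a = ⌊(8 + 8)/2⌋ = 8; p/q = (8·8 + 1)/(8·1 + 0) = 65/8; p² − 66·q² = 4225 − 4224 = 1.
  The first convergent with p² − 66·q² = 1 gives the fundamental solution (x₁, y₁) = (65, 8).
Step 2: Apply the recurrence (x_{n+1}, y_{n+1}) = (x₁x_n + 66y₁y_n, x₁y_n + y₁x_n) repeatedly.
  From (x_1, y_1) = (65, 8): x_2 = 65·65 + 66·8·8 = 8449; y_2 = 65·8 + 8·65 = 1040.
  From (x_2, y_2) = (8449, 1040): x_3 = 65·8449 + 66·8·1040 = 1098305; y_3 = 65·1040 + 8·8449 = 135192.
Step 3: Verify x_3² - 66·y_3² = 1206273873025 - 1206273873024 = 1 (should be 1). ✓

(x_1, y_1) = (65, 8); (x_3, y_3) = (1098305, 135192).
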